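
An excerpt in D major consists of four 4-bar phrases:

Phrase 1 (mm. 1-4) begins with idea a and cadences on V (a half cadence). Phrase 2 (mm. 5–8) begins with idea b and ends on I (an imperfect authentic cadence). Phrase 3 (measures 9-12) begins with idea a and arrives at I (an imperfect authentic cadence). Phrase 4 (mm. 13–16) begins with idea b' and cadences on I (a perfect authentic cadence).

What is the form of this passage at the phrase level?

parallel double period

Four phrases in two halves: the first half (bars 1–8) ends with an imperfect authentic cadence, the second (bars 9–16) with a perfect authentic cadence — a large antecedent–consequent pair, i.e. a double period.
Phrase 3 begins with the same material as phrase 1, making it parallel.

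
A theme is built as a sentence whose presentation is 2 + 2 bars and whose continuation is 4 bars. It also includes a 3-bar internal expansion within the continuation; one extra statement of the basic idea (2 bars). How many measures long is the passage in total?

Basic sentence: 2 + 2 + 4 = 8 bars.
8 (basic form) + 3 (internal expansion) + 2 (extra statement) = 13.

13 measures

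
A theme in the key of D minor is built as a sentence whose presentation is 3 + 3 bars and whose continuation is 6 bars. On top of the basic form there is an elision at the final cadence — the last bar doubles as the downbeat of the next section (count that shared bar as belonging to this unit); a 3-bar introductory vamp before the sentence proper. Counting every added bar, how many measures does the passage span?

Basic sentence: 3 + 3 + 6 = 12 bars.
12 (basic form) + 3 (introduction) = 15.
The elision shares a bar with the next section but does not change this unit's count.

15 measures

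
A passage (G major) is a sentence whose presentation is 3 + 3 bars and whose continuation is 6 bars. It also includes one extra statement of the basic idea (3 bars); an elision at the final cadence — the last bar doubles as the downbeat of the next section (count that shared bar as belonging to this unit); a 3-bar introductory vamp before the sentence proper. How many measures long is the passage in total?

Basic sentence: 3 + 3 + 6 = 12 bars.
12 (basic form) + 3 (extra statement) + 3 (introduction) = 18.
The elision shares a bar with the next section but does not change this unit's count.

18 measures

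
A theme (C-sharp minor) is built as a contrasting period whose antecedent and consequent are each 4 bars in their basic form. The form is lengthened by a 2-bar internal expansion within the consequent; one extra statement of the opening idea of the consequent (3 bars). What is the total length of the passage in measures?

13 measures

Basic contrasting period: 4 + 4 = 8 bars.
8 (basic form) + 2 (internal expansion) + 3 (extra statement) = 13.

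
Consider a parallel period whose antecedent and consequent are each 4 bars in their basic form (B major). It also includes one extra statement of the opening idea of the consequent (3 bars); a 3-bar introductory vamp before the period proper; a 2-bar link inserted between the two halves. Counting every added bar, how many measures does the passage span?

Basic parallel period: 4 + 4 = 8 bars.
8 (basic form) + 3 (extra statement) + 3 (introduction) + 2 (link) = 16.

16 measures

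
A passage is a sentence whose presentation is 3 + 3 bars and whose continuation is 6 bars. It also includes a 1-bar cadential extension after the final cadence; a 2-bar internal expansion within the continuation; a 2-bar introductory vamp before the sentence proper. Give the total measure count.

Basic sentence: 3 + 3 + 6 = 12 bars.
12 (basic form) + 1 (cadential extension) + 2 (internal expansion) + 2 (introduction) = 17.

17 measures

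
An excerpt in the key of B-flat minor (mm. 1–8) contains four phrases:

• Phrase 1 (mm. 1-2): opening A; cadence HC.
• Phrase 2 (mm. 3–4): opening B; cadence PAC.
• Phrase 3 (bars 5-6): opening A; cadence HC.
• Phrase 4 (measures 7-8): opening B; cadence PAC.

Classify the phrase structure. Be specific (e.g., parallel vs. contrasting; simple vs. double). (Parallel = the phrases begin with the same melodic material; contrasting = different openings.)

repeated period

The cadence pattern HC–PAC–HC–PAC is weak–strong twice, and phrases 3–4 restate phrases 1–2: a period heard twice, not a double period (which would end weakly at phrase 2).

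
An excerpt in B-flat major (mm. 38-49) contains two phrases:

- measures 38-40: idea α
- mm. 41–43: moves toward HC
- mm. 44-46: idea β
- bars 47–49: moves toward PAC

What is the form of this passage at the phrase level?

contrasting period

Phrase 1 ends with a half cadence (weaker) and phrase 2 with a perfect authentic cadence (stronger): antecedent + consequent = a period.
The two phrases open with different material (α / β), so the period is contrasting.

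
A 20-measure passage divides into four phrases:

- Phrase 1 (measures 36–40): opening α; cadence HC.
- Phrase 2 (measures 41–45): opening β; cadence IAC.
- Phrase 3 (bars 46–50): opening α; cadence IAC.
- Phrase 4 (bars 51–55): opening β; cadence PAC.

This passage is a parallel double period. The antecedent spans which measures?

measures 36–45

In a double period the four phrases pair into a large antecedent (phrases 1–2, ending imperfect authentic cadence) and a large consequent (phrases 3–4, ending perfect authentic cadence). The antecedent spans bars 36-45.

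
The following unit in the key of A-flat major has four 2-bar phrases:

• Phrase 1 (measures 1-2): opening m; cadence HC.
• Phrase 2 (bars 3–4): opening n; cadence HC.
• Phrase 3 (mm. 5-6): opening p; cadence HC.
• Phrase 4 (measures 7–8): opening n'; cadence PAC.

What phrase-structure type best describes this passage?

contrasting double period

Four phrases in two halves: the first half (bars 1–4) ends with a half cadence, the second (bars 5–8) with a perfect authentic cadence — a large antecedent–consequent pair, i.e. a double period.
Phrase 3 begins with different material from phrase 1, making it contrasting.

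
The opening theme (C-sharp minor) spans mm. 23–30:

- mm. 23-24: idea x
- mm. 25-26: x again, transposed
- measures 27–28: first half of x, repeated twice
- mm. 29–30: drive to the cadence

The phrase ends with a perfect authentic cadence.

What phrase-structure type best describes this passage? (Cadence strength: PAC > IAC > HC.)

Basic idea (bars 23–24) + its repetition (measures 25–26) form the presentation; fragmentation and cadence (measures 27–30) form the continuation — the 8-bar whole is a sentence.

sentence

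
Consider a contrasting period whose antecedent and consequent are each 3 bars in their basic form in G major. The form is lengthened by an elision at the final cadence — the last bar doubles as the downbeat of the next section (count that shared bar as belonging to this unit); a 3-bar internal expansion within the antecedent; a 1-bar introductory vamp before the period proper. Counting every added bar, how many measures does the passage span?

Basic contrasting period: 3 + 3 = 6 bars.
6 (basic form) + 3 (internal expansion) + 1 (introduction) = 10.
The elision shares a bar with the next section but does not change this unit's count.

10 measures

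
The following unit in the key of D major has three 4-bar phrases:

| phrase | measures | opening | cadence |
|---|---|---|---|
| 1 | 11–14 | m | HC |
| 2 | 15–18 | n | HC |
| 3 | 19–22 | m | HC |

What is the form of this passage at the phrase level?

The final phrase closes with a half cadence, which is not stronger than the preceding half cadence; the 3 phrases lack an overall antecedent–consequent design and so form a phrase group.

phrase group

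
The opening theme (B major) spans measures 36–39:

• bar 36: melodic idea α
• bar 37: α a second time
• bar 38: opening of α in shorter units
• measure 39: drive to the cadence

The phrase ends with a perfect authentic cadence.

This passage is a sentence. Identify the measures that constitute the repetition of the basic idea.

The presentation of a sentence is the basic idea (measure 36) plus its repetition (bar 37); the repetition of the basic idea is therefore bar 37.

measures 37–37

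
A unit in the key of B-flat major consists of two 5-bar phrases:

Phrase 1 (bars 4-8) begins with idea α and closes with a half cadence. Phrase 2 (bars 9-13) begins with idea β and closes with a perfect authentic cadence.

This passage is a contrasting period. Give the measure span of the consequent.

measures 9–13

The antecedent is the phrase ending with the weaker cadence (half cadence, phrase 1) and the consequent the one ending more conclusively (perfect authentic cadence, phrase 2); the consequent is bars 9–13.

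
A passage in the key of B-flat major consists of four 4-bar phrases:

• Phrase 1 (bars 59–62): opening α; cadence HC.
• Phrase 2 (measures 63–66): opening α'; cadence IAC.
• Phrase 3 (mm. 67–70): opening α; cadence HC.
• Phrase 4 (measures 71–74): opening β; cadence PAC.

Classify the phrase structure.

parallel double period

Four phrases in two halves: the first half (mm. 59-66) ends with an imperfect authentic cadence, the second (measures 67–74) with a perfect authentic cadence — a large antecedent–consequent pair, i.e. a double period.
Phrase 3 begins with the same material as phrase 1, making it parallel.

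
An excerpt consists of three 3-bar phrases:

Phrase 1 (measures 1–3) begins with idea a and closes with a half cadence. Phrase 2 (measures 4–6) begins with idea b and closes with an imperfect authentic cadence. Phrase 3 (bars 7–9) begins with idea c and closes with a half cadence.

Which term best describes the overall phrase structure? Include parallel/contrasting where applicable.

phrase group

The final phrase closes with a half cadence, which is not stronger than the preceding imperfect authentic cadence; the 3 phrases lack an overall antecedent–consequent design and so form a phrase group.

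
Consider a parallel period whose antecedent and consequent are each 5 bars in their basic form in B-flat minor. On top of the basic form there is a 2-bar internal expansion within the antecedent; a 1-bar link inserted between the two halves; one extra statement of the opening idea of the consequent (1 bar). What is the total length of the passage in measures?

14 measures

Basic parallel period: 5 + 5 = 10 bars.
10 (basic form) + 2 (internal expansion) + 1 (link) + 1 (extra statement) = 14.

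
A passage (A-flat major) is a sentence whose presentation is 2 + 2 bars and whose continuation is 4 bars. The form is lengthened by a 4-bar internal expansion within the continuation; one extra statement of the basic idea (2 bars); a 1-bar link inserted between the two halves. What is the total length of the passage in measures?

15 measures

Basic sentence: 2 + 2 + 4 = 8 bars.
8 (basic form) + 4 (internal expansion) + 2 (extra statement) + 1 (link) = 15.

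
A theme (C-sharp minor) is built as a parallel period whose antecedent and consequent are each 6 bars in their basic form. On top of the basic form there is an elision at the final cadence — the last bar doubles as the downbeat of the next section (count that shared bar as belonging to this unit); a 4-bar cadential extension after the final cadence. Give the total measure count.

16 measures

Basic parallel period: 6 + 6 = 12 bars.
12 (basic form) + 4 (cadential extension) = 16.
The elision shares a bar with the next section but does not change this unit's count.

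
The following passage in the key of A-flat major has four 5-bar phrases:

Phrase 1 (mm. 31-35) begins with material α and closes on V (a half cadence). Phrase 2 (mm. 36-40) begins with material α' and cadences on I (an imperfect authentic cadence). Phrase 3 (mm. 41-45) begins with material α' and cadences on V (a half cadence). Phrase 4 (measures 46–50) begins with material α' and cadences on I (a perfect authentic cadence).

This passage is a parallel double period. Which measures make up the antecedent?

measures 31–40

In a double period the four phrases pair into a large antecedent (phrases 1–2, ending imperfect authentic cadence) and a large consequent (phrases 3–4, ending perfect authentic cadence). The antecedent spans measures 31–40.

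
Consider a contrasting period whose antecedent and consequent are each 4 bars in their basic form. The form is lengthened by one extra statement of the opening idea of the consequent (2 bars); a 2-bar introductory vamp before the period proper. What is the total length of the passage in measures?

Basic contrasting period: 4 + 4 = 8 bars.
8 (basic form) + 2 (extra statement) + 2 (introduction) = 12.

12 measures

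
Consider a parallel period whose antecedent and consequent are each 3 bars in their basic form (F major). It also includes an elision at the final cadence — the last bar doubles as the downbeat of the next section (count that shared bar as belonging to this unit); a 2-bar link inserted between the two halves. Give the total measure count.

8 measures

Basic parallel period: 3 + 3 = 6 bars.
6 (basic form) + 2 (link) = 8.
The elision shares a bar with the next section but does not change this unit's count.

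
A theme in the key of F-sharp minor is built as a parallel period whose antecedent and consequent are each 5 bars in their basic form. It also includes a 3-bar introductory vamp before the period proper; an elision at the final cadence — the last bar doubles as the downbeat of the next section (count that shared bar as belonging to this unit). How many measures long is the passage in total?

13 measures

Basic parallel period: 5 + 5 = 10 bars.
10 (basic form) + 3 (introduction) = 13.
The elision shares a bar with the next section but does not change this unit's count.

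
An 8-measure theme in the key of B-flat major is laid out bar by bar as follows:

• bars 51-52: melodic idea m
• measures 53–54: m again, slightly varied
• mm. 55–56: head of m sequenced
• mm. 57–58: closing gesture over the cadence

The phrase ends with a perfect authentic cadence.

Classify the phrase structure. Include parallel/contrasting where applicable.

Basic idea (measures 51–52) + its repetition (measures 53–54) form the presentation; fragmentation and cadence (measures 55–58) form the continuation — the 8-bar whole is a sentence.

sentence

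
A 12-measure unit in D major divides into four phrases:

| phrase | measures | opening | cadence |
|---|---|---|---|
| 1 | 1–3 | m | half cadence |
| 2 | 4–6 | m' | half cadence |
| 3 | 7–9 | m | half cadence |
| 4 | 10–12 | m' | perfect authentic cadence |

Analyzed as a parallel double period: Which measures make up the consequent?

In a double period the four phrases pair into a large antecedent (phrases 1–2, ending half cadence) and a large consequent (phrases 3–4, ending perfect authentic cadence). The consequent spans mm. 7–12.

measures 7–12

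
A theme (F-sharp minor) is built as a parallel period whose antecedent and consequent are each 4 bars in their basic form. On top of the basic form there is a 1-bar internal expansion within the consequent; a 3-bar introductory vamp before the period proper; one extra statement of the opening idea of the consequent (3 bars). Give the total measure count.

Basic parallel period: 4 + 4 = 8 bars.
8 (basic form) + 1 (internal expansion) + 3 (introduction) + 3 (extra statement) = 15.

15 measures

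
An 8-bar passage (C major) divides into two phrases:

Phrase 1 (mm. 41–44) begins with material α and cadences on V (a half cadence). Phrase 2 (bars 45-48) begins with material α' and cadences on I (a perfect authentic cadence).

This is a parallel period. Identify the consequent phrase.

The phrase ending with the weaker cadence (half cadence) is the antecedent; the one ending more conclusively (perfect authentic cadence) is the consequent. The consequent is phrase 2.

phrase 2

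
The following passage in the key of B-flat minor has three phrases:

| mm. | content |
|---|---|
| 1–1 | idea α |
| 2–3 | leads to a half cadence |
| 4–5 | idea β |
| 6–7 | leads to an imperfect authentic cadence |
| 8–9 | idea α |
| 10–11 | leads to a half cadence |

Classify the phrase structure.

phrase group

The final phrase closes with a half cadence, which is not stronger than the preceding imperfect authentic cadence; the 3 phrases lack an overall antecedent–consequent design and so form a phrase group.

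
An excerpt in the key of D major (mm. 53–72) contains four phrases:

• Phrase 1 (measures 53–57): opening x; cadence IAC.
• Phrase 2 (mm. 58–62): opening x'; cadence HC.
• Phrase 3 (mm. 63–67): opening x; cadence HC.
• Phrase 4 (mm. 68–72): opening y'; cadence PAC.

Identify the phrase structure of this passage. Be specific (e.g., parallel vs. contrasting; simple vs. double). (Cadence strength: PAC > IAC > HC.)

parallel double period

Four phrases in two halves: the first half (mm. 53–62) ends with a half cadence, the second (bars 63-72) with a perfect authentic cadence — a large antecedent–consequent pair, i.e. a double period.
Phrase 3 begins with the same material as phrase 1, making it parallel.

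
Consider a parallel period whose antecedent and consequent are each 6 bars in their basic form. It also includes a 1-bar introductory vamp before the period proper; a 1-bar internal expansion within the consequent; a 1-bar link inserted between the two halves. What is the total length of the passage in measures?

Basic parallel period: 6 + 6 = 12 bars.
12 (basic form) + 1 (introduction) + 1 (internal expansion) + 1 (link) = 15.

15 measures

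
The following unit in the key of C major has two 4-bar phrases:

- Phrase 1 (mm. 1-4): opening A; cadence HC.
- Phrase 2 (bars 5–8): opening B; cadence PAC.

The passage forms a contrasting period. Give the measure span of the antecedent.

The antecedent is the phrase ending with the weaker cadence (half cadence, phrase 1) and the consequent the one ending more conclusively (perfect authentic cadence, phrase 2); the antecedent is bars 1–4.

measures 1–4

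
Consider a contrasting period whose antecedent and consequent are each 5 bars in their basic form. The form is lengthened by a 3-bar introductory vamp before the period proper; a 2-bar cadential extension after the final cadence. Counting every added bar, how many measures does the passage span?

15 measures

Basic contrasting period: 5 + 5 = 10 bars.
10 (basic form) + 3 (introduction) + 2 (cadential extension) = 15.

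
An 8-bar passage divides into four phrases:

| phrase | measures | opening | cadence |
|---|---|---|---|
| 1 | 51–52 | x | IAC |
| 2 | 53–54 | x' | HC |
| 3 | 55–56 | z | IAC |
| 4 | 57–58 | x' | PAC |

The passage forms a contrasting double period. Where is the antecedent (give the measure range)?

measures 51–54

In a double period the four phrases pair into a large antecedent (phrases 1–2, ending half cadence) and a large consequent (phrases 3–4, ending perfect authentic cadence). The antecedent spans mm. 51–54.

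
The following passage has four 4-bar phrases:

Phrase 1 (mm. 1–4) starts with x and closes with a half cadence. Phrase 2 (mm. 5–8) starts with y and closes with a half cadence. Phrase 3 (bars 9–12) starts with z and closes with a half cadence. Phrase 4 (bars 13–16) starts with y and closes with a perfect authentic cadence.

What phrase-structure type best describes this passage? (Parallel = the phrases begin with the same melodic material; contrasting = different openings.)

Four phrases in two halves: the first half (measures 1–8) ends with a half cadence, the second (bars 9–16) with a perfect authentic cadence — a large antecedent–consequent pair, i.e. a double period.
Phrase 3 begins with different material from phrase 1, making it contrasting.

contrasting double period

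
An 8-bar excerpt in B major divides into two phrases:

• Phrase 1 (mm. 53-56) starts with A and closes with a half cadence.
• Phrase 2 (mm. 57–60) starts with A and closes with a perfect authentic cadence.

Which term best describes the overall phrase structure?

parallel period

Phrase 1 ends with a half cadence (weaker) and phrase 2 with a perfect authentic cadence (stronger): antecedent + consequent = a period.
The two phrases open with the same material (A / A), so the period is parallel.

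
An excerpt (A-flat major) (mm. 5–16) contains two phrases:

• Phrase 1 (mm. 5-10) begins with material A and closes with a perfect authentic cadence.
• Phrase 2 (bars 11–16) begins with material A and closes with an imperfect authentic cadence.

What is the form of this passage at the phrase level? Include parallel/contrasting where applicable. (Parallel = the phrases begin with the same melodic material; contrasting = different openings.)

The second phrase closes with an imperfect authentic cadence, which is not stronger than the first phrase's perfect authentic cadence; without a weak→strong cadential pair there is no antecedent–consequent relationship, so this is a phrase group rather than a period.

phrase group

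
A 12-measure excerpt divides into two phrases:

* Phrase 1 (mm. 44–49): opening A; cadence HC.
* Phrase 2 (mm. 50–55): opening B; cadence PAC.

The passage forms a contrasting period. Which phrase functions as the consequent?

The phrase ending with the weaker cadence (half cadence) is the antecedent; the one ending more conclusively (perfect authentic cadence) is the consequent. The consequent is phrase 2.

phrase 2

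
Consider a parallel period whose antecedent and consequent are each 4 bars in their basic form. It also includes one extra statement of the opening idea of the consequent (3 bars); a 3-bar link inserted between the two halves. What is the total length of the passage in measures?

14 measures

Basic parallel period: 4 + 4 = 8 bars.
8 (basic form) + 3 (extra statement) + 3 (link) = 14.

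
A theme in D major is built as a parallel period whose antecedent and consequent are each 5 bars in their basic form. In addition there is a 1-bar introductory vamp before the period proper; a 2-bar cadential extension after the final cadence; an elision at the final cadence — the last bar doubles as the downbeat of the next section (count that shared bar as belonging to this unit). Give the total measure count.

Basic parallel period: 5 + 5 = 10 bars.
10 (basic form) + 1 (introduction) + 2 (cadential extension) = 13.
The elision shares a bar with the next section but does not change this unit's count.

13 measures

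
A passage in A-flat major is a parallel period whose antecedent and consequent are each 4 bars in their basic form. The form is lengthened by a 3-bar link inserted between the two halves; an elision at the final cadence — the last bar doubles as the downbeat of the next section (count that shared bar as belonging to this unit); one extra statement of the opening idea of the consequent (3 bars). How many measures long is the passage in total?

14 measures

Basic parallel period: 4 + 4 = 8 bars.
8 (basic form) + 3 (link) + 3 (extra statement) = 14.
The elision shares a bar with the next section but does not change this unit's count.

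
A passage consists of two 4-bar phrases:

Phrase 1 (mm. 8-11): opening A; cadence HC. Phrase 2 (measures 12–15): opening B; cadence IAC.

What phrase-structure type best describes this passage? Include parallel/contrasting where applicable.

contrasting period

Phrase 1 ends with a half cadence (weaker) and phrase 2 with an imperfect authentic cadence (stronger): antecedent + consequent = a period.
The two phrases open with different material (A / B), so the period is contrasting.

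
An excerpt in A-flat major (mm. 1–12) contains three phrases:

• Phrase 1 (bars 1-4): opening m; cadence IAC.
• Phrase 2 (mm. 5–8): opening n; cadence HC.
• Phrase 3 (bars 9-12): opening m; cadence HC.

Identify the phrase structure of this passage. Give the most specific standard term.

phrase group

The final phrase closes with a half cadence, which is not stronger than the preceding half cadence; the 3 phrases lack an overall antecedent–consequent design and so form a phrase group.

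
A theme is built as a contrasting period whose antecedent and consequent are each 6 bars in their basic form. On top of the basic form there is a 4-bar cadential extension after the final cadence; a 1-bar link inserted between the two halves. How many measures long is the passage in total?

17 measures

Basic contrasting period: 6 + 6 = 12 bars.
12 (basic form) + 4 (cadential extension) + 1 (link) = 17.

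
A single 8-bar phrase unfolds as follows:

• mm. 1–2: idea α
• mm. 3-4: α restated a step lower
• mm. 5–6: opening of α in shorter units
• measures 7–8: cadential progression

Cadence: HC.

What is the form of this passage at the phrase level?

sentence

Basic idea (mm. 1–2) + its repetition (mm. 3-4) form the presentation; fragmentation and cadence (mm. 5-8) form the continuation — the 8-bar whole is a sentence.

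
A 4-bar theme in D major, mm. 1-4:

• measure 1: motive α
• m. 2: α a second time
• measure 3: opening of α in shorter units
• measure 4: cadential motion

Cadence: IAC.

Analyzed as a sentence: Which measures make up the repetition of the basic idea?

measures 2–2

The presentation of a sentence is the basic idea (m. 1) plus its repetition (m. 2); the repetition of the basic idea is therefore m. 2.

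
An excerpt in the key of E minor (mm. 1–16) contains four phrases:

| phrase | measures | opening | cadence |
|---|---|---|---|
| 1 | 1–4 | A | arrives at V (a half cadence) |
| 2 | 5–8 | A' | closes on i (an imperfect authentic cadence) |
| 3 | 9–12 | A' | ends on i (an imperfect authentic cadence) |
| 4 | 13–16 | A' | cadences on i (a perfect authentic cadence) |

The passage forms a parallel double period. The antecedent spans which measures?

In a double period the four phrases pair into a large antecedent (phrases 1–2, ending imperfect authentic cadence) and a large consequent (phrases 3–4, ending perfect authentic cadence). The antecedent spans mm. 1–8.

measures 1–8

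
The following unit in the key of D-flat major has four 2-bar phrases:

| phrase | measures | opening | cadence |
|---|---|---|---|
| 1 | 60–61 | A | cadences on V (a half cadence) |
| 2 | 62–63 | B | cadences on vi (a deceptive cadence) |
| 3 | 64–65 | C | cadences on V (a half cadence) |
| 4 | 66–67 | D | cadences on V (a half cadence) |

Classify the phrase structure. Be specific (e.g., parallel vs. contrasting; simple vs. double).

Phrase 4 ends with a half cadence, no stronger than phrase 2's deceptive cadence, so the four phrases do not form a double period; nor do phrases 3–4 duplicate 1–2, so it is not a repeated period. With no phrase reaching a conclusive cadence, the passage is a phrase group.

phrase group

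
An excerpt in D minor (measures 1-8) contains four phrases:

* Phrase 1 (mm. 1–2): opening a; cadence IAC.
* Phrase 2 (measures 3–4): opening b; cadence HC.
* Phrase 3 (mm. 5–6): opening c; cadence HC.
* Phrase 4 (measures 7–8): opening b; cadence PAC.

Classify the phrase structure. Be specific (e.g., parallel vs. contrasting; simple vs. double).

contrasting double period

Four phrases in two halves: the first half (measures 1–4) ends with a half cadence, the second (mm. 5-8) with a perfect authentic cadence — a large antecedent–consequent pair, i.e. a double period.
Phrase 3 begins with different material from phrase 1, making it contrasting.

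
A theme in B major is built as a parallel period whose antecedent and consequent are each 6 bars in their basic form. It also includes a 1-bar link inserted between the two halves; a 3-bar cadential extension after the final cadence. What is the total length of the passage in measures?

Basic parallel period: 6 + 6 = 12 bars.
12 (basic form) + 1 (link) + 3 (cadential extension) = 16.

16 measures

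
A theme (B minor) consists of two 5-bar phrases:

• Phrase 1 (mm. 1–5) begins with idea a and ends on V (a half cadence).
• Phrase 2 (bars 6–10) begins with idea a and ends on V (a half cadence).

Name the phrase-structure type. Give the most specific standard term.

repeated phrase

Both phrases have the same opening (a) and the same cadence (half cadence): the second is a restatement, not a consequent, so this is a repeated phrase rather than a period.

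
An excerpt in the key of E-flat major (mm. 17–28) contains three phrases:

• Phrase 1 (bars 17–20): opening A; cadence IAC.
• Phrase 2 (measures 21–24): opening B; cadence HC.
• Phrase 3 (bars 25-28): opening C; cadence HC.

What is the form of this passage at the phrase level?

phrase group

The final phrase closes with a half cadence, which is not stronger than the preceding half cadence; the 3 phrases lack an overall antecedent–consequent design and so form a phrase group.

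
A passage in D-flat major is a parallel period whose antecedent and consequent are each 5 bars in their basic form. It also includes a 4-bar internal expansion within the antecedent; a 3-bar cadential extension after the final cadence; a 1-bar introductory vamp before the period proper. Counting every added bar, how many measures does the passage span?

Basic parallel period: 5 + 5 = 10 bars.
10 (basic form) + 4 (internal expansion) + 3 (cadential extension) + 1 (introduction) = 18.

18 measures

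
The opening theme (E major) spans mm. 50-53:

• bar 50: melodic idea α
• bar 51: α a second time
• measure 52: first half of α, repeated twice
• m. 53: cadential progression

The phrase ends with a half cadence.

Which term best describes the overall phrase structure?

sentence

Basic idea (m. 50) + its repetition (m. 51) form the presentation; fragmentation and cadence (mm. 52–53) form the continuation — the 4-bar whole is a sentence.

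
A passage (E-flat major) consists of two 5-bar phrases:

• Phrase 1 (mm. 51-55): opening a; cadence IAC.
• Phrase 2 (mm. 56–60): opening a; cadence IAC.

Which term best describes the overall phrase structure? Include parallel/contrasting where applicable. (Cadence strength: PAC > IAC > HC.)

repeated phrase

Both phrases have the same opening (a) and the same cadence (imperfect authentic cadence): the second is a restatement, not a consequent, so this is a repeated phrase rather than a period.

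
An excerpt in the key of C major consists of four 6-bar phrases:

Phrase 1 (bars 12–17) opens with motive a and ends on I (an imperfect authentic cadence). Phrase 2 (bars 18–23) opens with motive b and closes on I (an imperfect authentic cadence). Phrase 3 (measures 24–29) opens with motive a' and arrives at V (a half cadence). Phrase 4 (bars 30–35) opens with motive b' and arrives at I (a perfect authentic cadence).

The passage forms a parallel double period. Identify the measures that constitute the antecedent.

measures 12–23

In a double period the four phrases pair into a large antecedent (phrases 1–2, ending imperfect authentic cadence) and a large consequent (phrases 3–4, ending perfect authentic cadence). The antecedent spans mm. 12–23.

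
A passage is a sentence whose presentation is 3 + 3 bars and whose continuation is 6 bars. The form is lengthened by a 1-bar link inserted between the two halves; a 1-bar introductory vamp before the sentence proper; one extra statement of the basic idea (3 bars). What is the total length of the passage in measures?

Basic sentence: 3 + 3 + 6 = 12 bars.
12 (basic form) + 1 (link) + 1 (introduction) + 3 (extra statement) = 17.

17 measures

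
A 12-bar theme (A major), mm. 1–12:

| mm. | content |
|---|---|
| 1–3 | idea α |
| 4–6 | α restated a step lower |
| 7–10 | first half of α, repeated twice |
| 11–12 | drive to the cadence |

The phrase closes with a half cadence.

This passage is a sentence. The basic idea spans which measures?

measures 1–3

The presentation of a sentence is the basic idea (measures 1-3) plus its repetition (mm. 4–6); the basic idea is therefore bars 1-3.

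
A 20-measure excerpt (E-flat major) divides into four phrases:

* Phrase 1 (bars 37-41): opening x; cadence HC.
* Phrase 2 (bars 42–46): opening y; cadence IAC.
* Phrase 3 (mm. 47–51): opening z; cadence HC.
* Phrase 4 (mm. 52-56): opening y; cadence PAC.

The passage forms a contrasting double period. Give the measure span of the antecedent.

In a double period the four phrases pair into a large antecedent (phrases 1–2, ending imperfect authentic cadence) and a large consequent (phrases 3–4, ending perfect authentic cadence). The antecedent spans mm. 37–46.

measures 37–46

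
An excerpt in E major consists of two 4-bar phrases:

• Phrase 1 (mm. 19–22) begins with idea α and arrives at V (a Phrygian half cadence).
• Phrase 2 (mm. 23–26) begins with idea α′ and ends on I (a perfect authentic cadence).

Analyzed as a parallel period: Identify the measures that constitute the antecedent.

The antecedent is the phrase ending with the weaker cadence (Phrygian half cadence, phrase 1) and the consequent the one ending more conclusively (perfect authentic cadence, phrase 2); the antecedent is bars 19–22.

measures 19–22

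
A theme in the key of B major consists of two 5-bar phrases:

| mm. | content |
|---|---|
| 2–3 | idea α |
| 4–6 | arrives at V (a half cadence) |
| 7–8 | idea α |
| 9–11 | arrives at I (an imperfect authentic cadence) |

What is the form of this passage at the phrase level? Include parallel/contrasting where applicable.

Phrase 1 ends with a half cadence (weaker) and phrase 2 with an imperfect authentic cadence (stronger): antecedent + consequent = a period.
The two phrases open with the same material (α / α), so the period is parallel.

parallel period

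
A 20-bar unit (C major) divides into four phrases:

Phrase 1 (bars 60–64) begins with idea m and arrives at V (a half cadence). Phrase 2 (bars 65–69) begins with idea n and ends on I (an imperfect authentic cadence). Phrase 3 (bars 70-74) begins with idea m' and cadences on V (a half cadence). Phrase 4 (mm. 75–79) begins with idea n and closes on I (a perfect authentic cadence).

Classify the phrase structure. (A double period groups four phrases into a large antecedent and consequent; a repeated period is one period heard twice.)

parallel double period

Four phrases in two halves: the first half (bars 60–69) ends with an imperfect authentic cadence, the second (mm. 70–79) with a perfect authentic cadence — a large antecedent–consequent pair, i.e. a double period.
Phrase 3 begins with the same material as phrase 1, making it parallel.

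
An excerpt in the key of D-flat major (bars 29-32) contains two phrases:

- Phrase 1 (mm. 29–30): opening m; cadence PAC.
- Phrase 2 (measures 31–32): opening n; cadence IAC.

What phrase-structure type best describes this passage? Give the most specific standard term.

The second phrase closes with an imperfect authentic cadence, which is not stronger than the first phrase's perfect authentic cadence; without a weak→strong cadential pair there is no antecedent–consequent relationship, so this is a phrase group rather than a period.

phrase group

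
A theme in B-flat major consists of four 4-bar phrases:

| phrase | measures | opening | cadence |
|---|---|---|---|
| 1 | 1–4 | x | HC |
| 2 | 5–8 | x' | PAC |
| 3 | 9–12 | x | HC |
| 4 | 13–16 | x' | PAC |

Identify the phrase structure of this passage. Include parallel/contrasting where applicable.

The cadence pattern HC–PAC–HC–PAC is weak–strong twice, and phrases 3–4 restate phrases 1–2: a period heard twice, not a double period (which would end weakly at phrase 2).

repeated period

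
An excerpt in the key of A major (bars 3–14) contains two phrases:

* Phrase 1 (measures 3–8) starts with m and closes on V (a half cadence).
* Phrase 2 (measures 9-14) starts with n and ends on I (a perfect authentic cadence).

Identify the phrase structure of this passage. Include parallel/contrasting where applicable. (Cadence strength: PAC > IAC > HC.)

contrasting period

Phrase 1 ends with a half cadence (weaker) and phrase 2 with a perfect authentic cadence (stronger): antecedent + consequent = a period.
The two phrases open with different material (m / n), so the period is contrasting.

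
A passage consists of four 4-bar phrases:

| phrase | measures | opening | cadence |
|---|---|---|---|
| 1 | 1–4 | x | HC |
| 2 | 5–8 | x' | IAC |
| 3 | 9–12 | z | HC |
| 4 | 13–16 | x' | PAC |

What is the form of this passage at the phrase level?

contrasting double period

Four phrases in two halves: the first half (mm. 1–8) ends with an imperfect authentic cadence, the second (mm. 9-16) with a perfect authentic cadence — a large antecedent–consequent pair, i.e. a double period.
Phrase 3 begins with different material from phrase 1, making it contrasting.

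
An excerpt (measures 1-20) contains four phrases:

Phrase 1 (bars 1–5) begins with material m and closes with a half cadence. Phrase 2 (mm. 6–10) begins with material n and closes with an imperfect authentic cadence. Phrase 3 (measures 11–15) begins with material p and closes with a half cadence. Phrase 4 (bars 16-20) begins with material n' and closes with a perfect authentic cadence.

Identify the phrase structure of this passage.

contrasting double period

Four phrases in two halves: the first half (mm. 1–10) ends with an imperfect authentic cadence, the second (mm. 11-20) with a perfect authentic cadence — a large antecedent–consequent pair, i.e. a double period.
Phrase 3 begins with different material from phrase 1, making it contrasting.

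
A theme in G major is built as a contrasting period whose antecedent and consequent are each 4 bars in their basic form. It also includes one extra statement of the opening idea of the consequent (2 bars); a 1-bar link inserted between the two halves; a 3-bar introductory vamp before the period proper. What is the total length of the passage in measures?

14 measures

Basic contrasting period: 4 + 4 = 8 bars.
8 (basic form) + 2 (extra statement) + 1 (link) + 3 (introduction) = 14.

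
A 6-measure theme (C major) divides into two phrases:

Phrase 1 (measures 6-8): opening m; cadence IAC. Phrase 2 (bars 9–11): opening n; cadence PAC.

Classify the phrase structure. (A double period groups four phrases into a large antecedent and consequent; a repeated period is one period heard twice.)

contrasting period

Phrase 1 ends with an imperfect authentic cadence (weaker) and phrase 2 with a perfect authentic cadence (stronger): antecedent + consequent = a period.
The two phrases open with different material (m / n), so the period is contrasting.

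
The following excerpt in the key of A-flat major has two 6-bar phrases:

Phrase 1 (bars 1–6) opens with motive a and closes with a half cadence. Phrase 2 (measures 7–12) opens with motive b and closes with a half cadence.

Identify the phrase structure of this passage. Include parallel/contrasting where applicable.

The second phrase closes with a half cadence, which is not stronger than the first phrase's half cadence; without a weak→strong cadential pair there is no antecedent–consequent relationship, so this is a phrase group rather than a period.

phrase group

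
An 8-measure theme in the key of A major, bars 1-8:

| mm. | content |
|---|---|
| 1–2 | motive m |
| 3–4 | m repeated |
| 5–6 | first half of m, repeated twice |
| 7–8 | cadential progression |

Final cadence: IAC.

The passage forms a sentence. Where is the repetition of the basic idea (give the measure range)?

The presentation of a sentence is the basic idea (measures 1–2) plus its repetition (bars 3–4); the repetition of the basic idea is therefore bars 3–4.

measures 3–4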